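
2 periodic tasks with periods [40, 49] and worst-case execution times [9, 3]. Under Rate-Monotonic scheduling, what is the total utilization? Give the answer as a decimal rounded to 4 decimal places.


Compute individual utilizations (exact fractions):
  Task 1: C/T = 9/40 (approx. 0.225)
  Task 2: C/T = 3/49 (approx. 0.0612)
Total utilization U = 9/40 + 3/49 = 561/1960
Rounded to 4 decimal places: U = 0.2862
RM (Liu & Layland) bound for 2 tasks = 0.828427; compare with U = 561/1960 (approx. 0.286224)
U <= bound, so schedulable by RM sufficient condition.

0.2862


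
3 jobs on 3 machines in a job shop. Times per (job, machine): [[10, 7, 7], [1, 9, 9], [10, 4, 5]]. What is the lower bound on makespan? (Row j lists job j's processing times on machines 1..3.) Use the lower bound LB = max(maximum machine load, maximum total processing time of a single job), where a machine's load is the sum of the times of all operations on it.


Machine loads:
  Machine 1: 10 + 1 + 10 = 21
  Machine 2: 7 + 9 + 4 = 20
  Machine 3: 7 + 9 + 5 = 21
Max machine load = 21
Job totals:
  Job 1: 24
  Job 2: 19
  Job 3: 19
Max job total = 24
Lower bound = max(21, 24) = 24

24


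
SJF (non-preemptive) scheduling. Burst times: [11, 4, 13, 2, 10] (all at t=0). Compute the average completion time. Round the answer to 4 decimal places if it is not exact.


SJF order (ascending): [2, 4, 10, 11, 13]
Completion times:
  Job 1: burst=2, C=2
  Job 2: burst=4, C=6
  Job 3: burst=10, C=16
  Job 4: burst=11, C=27
  Job 5: burst=13, C=40
Average completion = 91/5 = 18.2

18.2


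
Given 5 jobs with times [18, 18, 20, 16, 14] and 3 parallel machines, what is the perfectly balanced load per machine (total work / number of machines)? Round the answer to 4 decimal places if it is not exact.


Total processing time = 18 + 18 + 20 + 16 + 14 = 86
Number of machines = 3
Ideal balanced load = 86 / 3 = 28.6667

28.6667


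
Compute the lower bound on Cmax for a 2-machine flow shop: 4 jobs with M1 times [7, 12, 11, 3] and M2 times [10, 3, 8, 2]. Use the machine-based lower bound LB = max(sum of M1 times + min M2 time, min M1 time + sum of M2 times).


LB1 = sum(M1 times) + min(M2 times) = 33 + 2 = 35
LB2 = min(M1 times) + sum(M2 times) = 3 + 23 = 26
Lower bound = max(LB1, LB2) = max(35, 26) = 35

35


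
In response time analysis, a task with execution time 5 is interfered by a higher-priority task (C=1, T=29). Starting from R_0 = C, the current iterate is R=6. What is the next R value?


R_next = C + ceil(R_prev / T_hp) * C_hp
ceil(6 / 29) = ceil(0.2069) = 1
Interference = 1 * 1 = 1
R_next = 5 + 1 = 6
R_next = R_prev, so the iteration has converged (response time = 6).

6


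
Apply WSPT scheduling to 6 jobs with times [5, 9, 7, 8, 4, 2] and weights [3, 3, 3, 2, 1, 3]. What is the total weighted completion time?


Compute p/w ratios and sort ascending (WSPT): [(2, 3), (5, 3), (7, 3), (9, 3), (8, 2), (4, 1)]
Compute weighted completion times:
  Job (p=2,w=3): C=2, w*C=3*2=6
  Job (p=5,w=3): C=7, w*C=3*7=21
  Job (p=7,w=3): C=14, w*C=3*14=42
  Job (p=9,w=3): C=23, w*C=3*23=69
  Job (p=8,w=2): C=31, w*C=2*31=62
  Job (p=4,w=1): C=35, w*C=1*35=35
Total weighted completion time = 235

235


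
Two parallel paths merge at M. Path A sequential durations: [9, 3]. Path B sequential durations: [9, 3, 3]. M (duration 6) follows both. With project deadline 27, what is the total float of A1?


Forward pass: ES(A1) = sum of predecessors on chain A = 0
EF = ES + duration = 0 + 9 = 9
Backward pass: LF(M) = deadline = 27; LS(M) = 27 - 6 = 21
LF(A1) = LS(M) - sum(successors on chain A) = 21 - 3 = 18
LS = LF - duration = 18 - 9 = 9
Total float = LS - ES = 9 - 0 = 9

9


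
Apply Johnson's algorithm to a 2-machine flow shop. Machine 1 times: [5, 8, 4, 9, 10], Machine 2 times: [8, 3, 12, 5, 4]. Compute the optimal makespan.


Apply Johnson's rule:
  Group 1 (a <= b): [(3, 4, 12), (1, 5, 8)]
  Group 2 (a > b): [(4, 9, 5), (5, 10, 4), (2, 8, 3)]
Optimal job order: [3, 1, 4, 5, 2]
Schedule:
  Job 3: M1 done at 4, M2 done at 16
  Job 1: M1 done at 9, M2 done at 24
  Job 4: M1 done at 18, M2 done at 29
  Job 5: M1 done at 28, M2 done at 33
  Job 2: M1 done at 36, M2 done at 39
Makespan = 39

39


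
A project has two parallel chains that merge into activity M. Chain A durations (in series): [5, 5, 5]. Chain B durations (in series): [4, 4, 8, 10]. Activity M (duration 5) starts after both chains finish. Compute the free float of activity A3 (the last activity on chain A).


ES(A3) = sum of predecessors on chain A = 10
EF(A3) = ES + duration = 10 + 5 = 15
Successor of A3 is M. ES(M) = max(sum(A), sum(B)) = max(15, 26) = 26
Free float = ES(successor) - EF(current) = 26 - 15 = 11

11


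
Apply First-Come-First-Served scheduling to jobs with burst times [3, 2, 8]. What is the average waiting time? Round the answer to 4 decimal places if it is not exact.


FCFS order (as given): [3, 2, 8]
Waiting times:
  Job 1: wait = 0
  Job 2: wait = 3
  Job 3: wait = 5
Sum of waiting times = 8
Average waiting time = 8/3 = 2.6667

2.6667


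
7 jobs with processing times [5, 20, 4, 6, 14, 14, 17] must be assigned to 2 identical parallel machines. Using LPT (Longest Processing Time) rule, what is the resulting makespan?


Sort jobs in decreasing order (LPT): [20, 17, 14, 14, 6, 5, 4]
Assign each job to the least loaded machine:
  Machine 1: jobs [20, 14, 5], load = 39
  Machine 2: jobs [17, 14, 6, 4], load = 41
Makespan = max load = 41

41


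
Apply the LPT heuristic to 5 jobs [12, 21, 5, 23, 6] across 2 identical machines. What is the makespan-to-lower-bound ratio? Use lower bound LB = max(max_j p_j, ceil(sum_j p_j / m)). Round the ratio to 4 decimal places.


LPT order: [23, 21, 12, 6, 5]
Machine loads after assignment: [34, 33]
LPT makespan = 34
Lower bound = max(max_job, ceil(total/2)) = max(23, 34) = 34
Ratio = 34 / 34 = 1.0

1.0


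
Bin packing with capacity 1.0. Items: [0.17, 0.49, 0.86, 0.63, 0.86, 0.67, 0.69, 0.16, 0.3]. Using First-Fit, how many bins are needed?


Place items sequentially using First-Fit:
  Item 0.17 -> new Bin 1
  Item 0.49 -> Bin 1 (now 0.66)
  Item 0.86 -> new Bin 2
  Item 0.63 -> new Bin 3
  Item 0.86 -> new Bin 4
  Item 0.67 -> new Bin 5
  Item 0.69 -> new Bin 6
  Item 0.16 -> Bin 1 (now 0.82)
  Item 0.3 -> Bin 3 (now 0.93)
Total bins used = 6

6


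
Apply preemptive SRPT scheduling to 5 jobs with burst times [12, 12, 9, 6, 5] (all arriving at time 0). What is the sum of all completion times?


Since all jobs arrive at t=0, SRPT equals SPT ordering.
SPT order: [5, 6, 9, 12, 12]
Completion times:
  Job 1: p=5, C=5
  Job 2: p=6, C=11
  Job 3: p=9, C=20
  Job 4: p=12, C=32
  Job 5: p=12, C=44
Total completion time = 5 + 11 + 20 + 32 + 44 = 112

112


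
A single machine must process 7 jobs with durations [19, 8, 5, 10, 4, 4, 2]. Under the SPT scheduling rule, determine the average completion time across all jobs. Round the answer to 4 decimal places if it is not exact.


Sort jobs by processing time (SPT order): [2, 4, 4, 5, 8, 10, 19]
Compute completion times sequentially:
  Job 1: processing = 2, completes at 2
  Job 2: processing = 4, completes at 6
  Job 3: processing = 4, completes at 10
  Job 4: processing = 5, completes at 15
  Job 5: processing = 8, completes at 23
  Job 6: processing = 10, completes at 33
  Job 7: processing = 19, completes at 52
Sum of completion times = 141
Average completion time = 141/7 = 20.1429

20.1429


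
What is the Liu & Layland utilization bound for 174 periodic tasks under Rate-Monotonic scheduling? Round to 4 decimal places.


Compute 2^(1/174) = 1.0039915496
Subtract 1: 1.0039915496 - 1 = 0.0039915496
Multiply by n: 174 * 0.0039915496 = 0.6945296304
Round to 4 dp: 0.6945

0.6945


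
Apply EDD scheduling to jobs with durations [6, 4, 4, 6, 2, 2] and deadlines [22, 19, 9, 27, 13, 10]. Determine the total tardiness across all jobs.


Sort by due date (EDD order): [(4, 9), (2, 10), (2, 13), (4, 19), (6, 22), (6, 27)]
Compute completion times and tardiness:
  Job 1: p=4, d=9, C=4, tardiness=max(0,4-9)=0
  Job 2: p=2, d=10, C=6, tardiness=max(0,6-10)=0
  Job 3: p=2, d=13, C=8, tardiness=max(0,8-13)=0
  Job 4: p=4, d=19, C=12, tardiness=max(0,12-19)=0
  Job 5: p=6, d=22, C=18, tardiness=max(0,18-22)=0
  Job 6: p=6, d=27, C=24, tardiness=max(0,24-27)=0
Total tardiness = 0

0


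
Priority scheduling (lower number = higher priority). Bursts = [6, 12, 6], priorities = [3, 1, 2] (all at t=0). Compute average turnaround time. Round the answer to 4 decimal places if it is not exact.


Sort by priority (ascending = highest first):
Order: [(1, 12), (2, 6), (3, 6)]
Completion times:
  Priority 1, burst=12, C=12
  Priority 2, burst=6, C=18
  Priority 3, burst=6, C=24
Average turnaround = 54/3 = 18.0

18.0


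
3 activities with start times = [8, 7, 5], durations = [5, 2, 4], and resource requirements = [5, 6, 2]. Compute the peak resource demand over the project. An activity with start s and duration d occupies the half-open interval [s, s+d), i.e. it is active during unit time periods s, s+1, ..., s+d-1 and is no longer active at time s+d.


Each activity i is active on [start_i, start_i + duration_i).
Compute total resource usage per time slot:
  t=0: active resources = [], total = 0
  t=1: active resources = [], total = 0
  t=2: active resources = [], total = 0
  t=3: active resources = [], total = 0
  t=4: active resources = [], total = 0
  t=5: active resources = [2], total = 2
  t=6: active resources = [2], total = 2
  t=7: active resources = [6, 2], total = 8
  t=8: active resources = [5, 6, 2], total = 13
  t=9: active resources = [5], total = 5
  t=10: active resources = [5], total = 5
  t=11: active resources = [5], total = 5
  t=12: active resources = [5], total = 5
Peak resource demand = 13

13


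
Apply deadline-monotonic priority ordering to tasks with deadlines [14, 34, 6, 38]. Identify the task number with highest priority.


Sort tasks by relative deadline (ascending):
  Task 3: deadline = 6
  Task 1: deadline = 14
  Task 2: deadline = 34
  Task 4: deadline = 38
Priority order (highest first): [3, 1, 2, 4]
Highest priority task = 3

3


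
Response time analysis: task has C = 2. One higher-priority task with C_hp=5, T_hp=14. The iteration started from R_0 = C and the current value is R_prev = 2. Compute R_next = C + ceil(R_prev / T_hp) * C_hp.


R_next = C + ceil(R_prev / T_hp) * C_hp
ceil(2 / 14) = ceil(0.1429) = 1
Interference = 1 * 5 = 5
R_next = 2 + 5 = 7

7


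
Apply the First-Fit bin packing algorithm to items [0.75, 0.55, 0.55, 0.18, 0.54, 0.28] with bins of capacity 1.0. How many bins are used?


Place items sequentially using First-Fit:
  Item 0.75 -> new Bin 1
  Item 0.55 -> new Bin 2
  Item 0.55 -> new Bin 3
  Item 0.18 -> Bin 1 (now 0.93)
  Item 0.54 -> new Bin 4
  Item 0.28 -> Bin 2 (now 0.83)
Total bins used = 4

4


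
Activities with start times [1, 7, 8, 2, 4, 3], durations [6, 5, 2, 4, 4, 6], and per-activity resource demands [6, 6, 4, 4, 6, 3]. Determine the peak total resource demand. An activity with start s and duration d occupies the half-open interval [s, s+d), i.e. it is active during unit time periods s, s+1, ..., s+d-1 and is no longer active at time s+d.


Each activity i is active on [start_i, start_i + duration_i).
Compute total resource usage per time slot:
  t=0: active resources = [], total = 0
  t=1: active resources = [6], total = 6
  t=2: active resources = [6, 4], total = 10
  t=3: active resources = [6, 4, 3], total = 13
  t=4: active resources = [6, 4, 6, 3], total = 19
  t=5: active resources = [6, 4, 6, 3], total = 19
  t=6: active resources = [6, 6, 3], total = 15
  t=7: active resources = [6, 6, 3], total = 15
  t=8: active resources = [6, 4, 3], total = 13
  t=9: active resources = [6, 4], total = 10
  t=10: active resources = [6], total = 6
  t=11: active resources = [6], total = 6
Peak resource demand = 19

19


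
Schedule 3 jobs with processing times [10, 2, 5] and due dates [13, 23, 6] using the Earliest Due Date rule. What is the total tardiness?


Sort by due date (EDD order): [(5, 6), (10, 13), (2, 23)]
Compute completion times and tardiness:
  Job 1: p=5, d=6, C=5, tardiness=max(0,5-6)=0
  Job 2: p=10, d=13, C=15, tardiness=max(0,15-13)=2
  Job 3: p=2, d=23, C=17, tardiness=max(0,17-23)=0
Total tardiness = 2

2


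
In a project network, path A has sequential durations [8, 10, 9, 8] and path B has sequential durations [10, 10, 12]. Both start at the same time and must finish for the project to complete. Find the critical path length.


Path A total = 8 + 10 + 9 + 8 = 35
Path B total = 10 + 10 + 12 = 32
Critical path = longest path = max(35, 32) = 35

35


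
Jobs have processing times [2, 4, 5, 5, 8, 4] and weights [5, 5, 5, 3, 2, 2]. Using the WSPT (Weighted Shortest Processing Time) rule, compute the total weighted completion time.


Compute p/w ratios and sort ascending (WSPT): [(2, 5), (4, 5), (5, 5), (5, 3), (4, 2), (8, 2)]
Compute weighted completion times:
  Job (p=2,w=5): C=2, w*C=5*2=10
  Job (p=4,w=5): C=6, w*C=5*6=30
  Job (p=5,w=5): C=11, w*C=5*11=55
  Job (p=5,w=3): C=16, w*C=3*16=48
  Job (p=4,w=2): C=20, w*C=2*20=40
  Job (p=8,w=2): C=28, w*C=2*28=56
Total weighted completion time = 239

239


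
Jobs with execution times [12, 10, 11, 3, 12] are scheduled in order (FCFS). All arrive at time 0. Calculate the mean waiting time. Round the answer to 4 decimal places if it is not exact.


FCFS order (as given): [12, 10, 11, 3, 12]
Waiting times:
  Job 1: wait = 0
  Job 2: wait = 12
  Job 3: wait = 22
  Job 4: wait = 33
  Job 5: wait = 36
Sum of waiting times = 103
Average waiting time = 103/5 = 20.6

20.6


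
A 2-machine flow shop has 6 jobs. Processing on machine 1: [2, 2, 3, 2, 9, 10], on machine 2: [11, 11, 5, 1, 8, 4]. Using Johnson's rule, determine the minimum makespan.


Apply Johnson's rule:
  Group 1 (a <= b): [(1, 2, 11), (2, 2, 11), (3, 3, 5)]
  Group 2 (a > b): [(5, 9, 8), (6, 10, 4), (4, 2, 1)]
Optimal job order: [1, 2, 3, 5, 6, 4]
Schedule:
  Job 1: M1 done at 2, M2 done at 13
  Job 2: M1 done at 4, M2 done at 24
  Job 3: M1 done at 7, M2 done at 29
  Job 5: M1 done at 16, M2 done at 37
  Job 6: M1 done at 26, M2 done at 41
  Job 4: M1 done at 28, M2 done at 42
Makespan = 42

42


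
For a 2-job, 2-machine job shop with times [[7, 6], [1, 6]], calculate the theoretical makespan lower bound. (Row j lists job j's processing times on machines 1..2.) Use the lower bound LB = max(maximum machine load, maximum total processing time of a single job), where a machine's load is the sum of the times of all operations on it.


Machine loads:
  Machine 1: 7 + 1 = 8
  Machine 2: 6 + 6 = 12
Max machine load = 12
Job totals:
  Job 1: 13
  Job 2: 7
Max job total = 13
Lower bound = max(12, 13) = 13

13


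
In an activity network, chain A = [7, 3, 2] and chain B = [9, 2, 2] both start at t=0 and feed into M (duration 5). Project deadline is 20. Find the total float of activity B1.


Forward pass: ES(B1) = sum of predecessors on chain B = 0
EF = ES + duration = 0 + 9 = 9
Backward pass: LF(M) = deadline = 20; LS(M) = 20 - 5 = 15
LF(B1) = LS(M) - sum(successors on chain B) = 15 - 4 = 11
LS = LF - duration = 11 - 9 = 2
Total float = LS - ES = 2 - 0 = 2

2


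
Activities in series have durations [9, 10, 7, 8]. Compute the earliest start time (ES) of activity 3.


Activity 3 starts after activities 1 through 2 complete.
Predecessor durations: [9, 10]
ES = 9 + 10 = 19

19


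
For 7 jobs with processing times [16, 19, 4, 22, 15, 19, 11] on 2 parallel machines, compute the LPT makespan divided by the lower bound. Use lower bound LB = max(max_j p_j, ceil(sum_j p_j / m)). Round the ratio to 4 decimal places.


LPT order: [22, 19, 19, 16, 15, 11, 4]
Machine loads after assignment: [53, 53]
LPT makespan = 53
Lower bound = max(max_job, ceil(total/2)) = max(22, 53) = 53
Ratio = 53 / 53 = 1.0

1.0


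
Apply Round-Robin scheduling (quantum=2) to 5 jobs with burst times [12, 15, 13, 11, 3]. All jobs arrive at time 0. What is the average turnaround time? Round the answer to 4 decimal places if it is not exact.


Time quantum = 2
Execution trace:
  J1 runs 2 units, time = 2
  J2 runs 2 units, time = 4
  J3 runs 2 units, time = 6
  J4 runs 2 units, time = 8
  J5 runs 2 units, time = 10
  J1 runs 2 units, time = 12
  J2 runs 2 units, time = 14
  J3 runs 2 units, time = 16
  J4 runs 2 units, time = 18
  J5 runs 1 units, time = 19
  J1 runs 2 units, time = 21
  J2 runs 2 units, time = 23
  J3 runs 2 units, time = 25
  J4 runs 2 units, time = 27
  J1 runs 2 units, time = 29
  J2 runs 2 units, time = 31
  J3 runs 2 units, time = 33
  J4 runs 2 units, time = 35
  J1 runs 2 units, time = 37
  J2 runs 2 units, time = 39
  J3 runs 2 units, time = 41
  J4 runs 2 units, time = 43
  J1 runs 2 units, time = 45
  J2 runs 2 units, time = 47
  J3 runs 2 units, time = 49
  J4 runs 1 units, time = 50
  J2 runs 2 units, time = 52
  J3 runs 1 units, time = 53
  J2 runs 1 units, time = 54
Finish times: [45, 54, 53, 50, 19]
Average turnaround = 221/5 = 44.2

44.2


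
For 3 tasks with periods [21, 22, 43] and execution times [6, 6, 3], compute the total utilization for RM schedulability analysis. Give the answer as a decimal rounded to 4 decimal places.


Compute individual utilizations (exact fractions):
  Task 1: C/T = 6/21 = 2/7 (approx. 0.2857)
  Task 2: C/T = 6/22 = 3/11 (approx. 0.2727)
  Task 3: C/T = 3/43 (approx. 0.0698)
Total utilization U = 2/7 + 3/11 + 3/43 = 2080/3311
Rounded to 4 decimal places: U = 0.6282
RM (Liu & Layland) bound for 3 tasks = 0.779763; compare with U = 2080/3311 (approx. 0.628209)
U <= bound, so schedulable by RM sufficient condition.

0.6282


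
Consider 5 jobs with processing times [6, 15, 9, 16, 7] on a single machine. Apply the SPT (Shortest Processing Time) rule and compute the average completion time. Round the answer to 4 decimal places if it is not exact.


Sort jobs by processing time (SPT order): [6, 7, 9, 15, 16]
Compute completion times sequentially:
  Job 1: processing = 6, completes at 6
  Job 2: processing = 7, completes at 13
  Job 3: processing = 9, completes at 22
  Job 4: processing = 15, completes at 37
  Job 5: processing = 16, completes at 53
Sum of completion times = 131
Average completion time = 131/5 = 26.2

26.2


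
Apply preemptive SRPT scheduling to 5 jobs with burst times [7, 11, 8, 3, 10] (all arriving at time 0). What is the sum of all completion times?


Since all jobs arrive at t=0, SRPT equals SPT ordering.
SPT order: [3, 7, 8, 10, 11]
Completion times:
  Job 1: p=3, C=3
  Job 2: p=7, C=10
  Job 3: p=8, C=18
  Job 4: p=10, C=28
  Job 5: p=11, C=39
Total completion time = 3 + 10 + 18 + 28 + 39 = 98

98


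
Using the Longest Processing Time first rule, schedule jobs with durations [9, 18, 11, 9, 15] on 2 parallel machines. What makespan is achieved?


Sort jobs in decreasing order (LPT): [18, 15, 11, 9, 9]
Assign each job to the least loaded machine:
  Machine 1: jobs [18, 9], load = 27
  Machine 2: jobs [15, 11, 9], load = 35
Makespan = max load = 35

35


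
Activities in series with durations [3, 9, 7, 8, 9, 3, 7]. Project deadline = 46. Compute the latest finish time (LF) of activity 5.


LF(activity 5) = deadline - sum of successor durations
Successors: activities 6 through 7 with durations [3, 7]
Sum of successor durations = 10
LF = 46 - 10 = 36

36


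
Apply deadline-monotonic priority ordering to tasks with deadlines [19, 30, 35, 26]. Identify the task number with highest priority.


Sort tasks by relative deadline (ascending):
  Task 1: deadline = 19
  Task 4: deadline = 26
  Task 2: deadline = 30
  Task 3: deadline = 35
Priority order (highest first): [1, 4, 2, 3]
Highest priority task = 1

1


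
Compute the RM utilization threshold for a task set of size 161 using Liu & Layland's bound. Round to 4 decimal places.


Compute 2^(1/161) = 1.0043145429
Subtract 1: 1.0043145429 - 1 = 0.0043145429
Multiply by n: 161 * 0.0043145429 = 0.6946414069
Round to 4 dp: 0.6946

0.6946


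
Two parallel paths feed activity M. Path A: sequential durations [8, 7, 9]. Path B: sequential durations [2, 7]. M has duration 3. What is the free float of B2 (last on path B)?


ES(B2) = sum of predecessors on chain B = 2
EF(B2) = ES + duration = 2 + 7 = 9
Successor of B2 is M. ES(M) = max(sum(A), sum(B)) = max(24, 9) = 24
Free float = ES(successor) - EF(current) = 24 - 9 = 15

15


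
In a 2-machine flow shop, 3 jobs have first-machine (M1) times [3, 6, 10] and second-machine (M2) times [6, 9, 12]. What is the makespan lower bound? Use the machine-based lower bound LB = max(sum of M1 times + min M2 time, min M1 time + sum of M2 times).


LB1 = sum(M1 times) + min(M2 times) = 19 + 6 = 25
LB2 = min(M1 times) + sum(M2 times) = 3 + 27 = 30
Lower bound = max(LB1, LB2) = max(25, 30) = 30

30


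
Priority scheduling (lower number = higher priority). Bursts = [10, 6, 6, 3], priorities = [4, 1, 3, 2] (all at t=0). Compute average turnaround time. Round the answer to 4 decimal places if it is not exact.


Sort by priority (ascending = highest first):
Order: [(1, 6), (2, 3), (3, 6), (4, 10)]
Completion times:
  Priority 1, burst=6, C=6
  Priority 2, burst=3, C=9
  Priority 3, burst=6, C=15
  Priority 4, burst=10, C=25
Average turnaround = 55/4 = 13.75

13.75


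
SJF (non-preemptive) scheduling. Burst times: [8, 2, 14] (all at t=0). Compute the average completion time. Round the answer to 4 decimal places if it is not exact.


SJF order (ascending): [2, 8, 14]
Completion times:
  Job 1: burst=2, C=2
  Job 2: burst=8, C=10
  Job 3: burst=14, C=24
Average completion = 36/3 = 12.0

12.0


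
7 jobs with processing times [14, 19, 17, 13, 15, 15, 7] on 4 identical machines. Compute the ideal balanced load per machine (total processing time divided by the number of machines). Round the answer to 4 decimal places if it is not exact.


Total processing time = 14 + 19 + 17 + 13 + 15 + 15 + 7 = 100
Number of machines = 4
Ideal balanced load = 100 / 4 = 25.0

25.0


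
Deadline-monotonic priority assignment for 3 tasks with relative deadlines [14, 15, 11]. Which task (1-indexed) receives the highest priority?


Sort tasks by relative deadline (ascending):
  Task 3: deadline = 11
  Task 1: deadline = 14
  Task 2: deadline = 15
Priority order (highest first): [3, 1, 2]
Highest priority task = 3

3


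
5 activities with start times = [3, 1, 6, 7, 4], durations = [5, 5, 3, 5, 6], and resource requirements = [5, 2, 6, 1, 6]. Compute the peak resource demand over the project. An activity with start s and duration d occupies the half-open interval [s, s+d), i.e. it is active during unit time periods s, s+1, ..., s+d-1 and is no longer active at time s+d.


Each activity i is active on [start_i, start_i + duration_i).
Compute total resource usage per time slot:
  t=0: active resources = [], total = 0
  t=1: active resources = [2], total = 2
  t=2: active resources = [2], total = 2
  t=3: active resources = [5, 2], total = 7
  t=4: active resources = [5, 2, 6], total = 13
  t=5: active resources = [5, 2, 6], total = 13
  t=6: active resources = [5, 6, 6], total = 17
  t=7: active resources = [5, 6, 1, 6], total = 18
  t=8: active resources = [6, 1, 6], total = 13
  t=9: active resources = [1, 6], total = 7
  t=10: active resources = [1], total = 1
  t=11: active resources = [1], total = 1
Peak resource demand = 18

18


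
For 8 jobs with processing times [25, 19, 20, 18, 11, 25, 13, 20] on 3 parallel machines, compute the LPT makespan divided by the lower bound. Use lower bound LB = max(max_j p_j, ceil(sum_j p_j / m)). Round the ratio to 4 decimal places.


LPT order: [25, 25, 20, 20, 19, 18, 13, 11]
Machine loads after assignment: [44, 54, 53]
LPT makespan = 54
Lower bound = max(max_job, ceil(total/3)) = max(25, 51) = 51
Ratio = 54 / 51 = 1.0588

1.0588


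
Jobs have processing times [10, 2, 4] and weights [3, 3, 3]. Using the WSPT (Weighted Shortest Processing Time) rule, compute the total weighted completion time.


Compute p/w ratios and sort ascending (WSPT): [(2, 3), (4, 3), (10, 3)]
Compute weighted completion times:
  Job (p=2,w=3): C=2, w*C=3*2=6
  Job (p=4,w=3): C=6, w*C=3*6=18
  Job (p=10,w=3): C=16, w*C=3*16=48
Total weighted completion time = 72

72


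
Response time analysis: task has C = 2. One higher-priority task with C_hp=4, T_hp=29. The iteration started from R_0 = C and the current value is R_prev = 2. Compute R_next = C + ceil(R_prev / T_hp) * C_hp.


R_next = C + ceil(R_prev / T_hp) * C_hp
ceil(2 / 29) = ceil(0.069) = 1
Interference = 1 * 4 = 4
R_next = 2 + 4 = 6

6


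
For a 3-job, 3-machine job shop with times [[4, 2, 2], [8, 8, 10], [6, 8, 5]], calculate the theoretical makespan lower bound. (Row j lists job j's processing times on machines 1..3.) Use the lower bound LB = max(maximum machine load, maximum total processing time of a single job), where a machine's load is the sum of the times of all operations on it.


Machine loads:
  Machine 1: 4 + 8 + 6 = 18
  Machine 2: 2 + 8 + 8 = 18
  Machine 3: 2 + 10 + 5 = 17
Max machine load = 18
Job totals:
  Job 1: 8
  Job 2: 26
  Job 3: 19
Max job total = 26
Lower bound = max(18, 26) = 26

26


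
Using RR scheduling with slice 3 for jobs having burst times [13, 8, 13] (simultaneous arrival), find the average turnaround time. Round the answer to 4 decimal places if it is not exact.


Time quantum = 3
Execution trace:
  J1 runs 3 units, time = 3
  J2 runs 3 units, time = 6
  J3 runs 3 units, time = 9
  J1 runs 3 units, time = 12
  J2 runs 3 units, time = 15
  J3 runs 3 units, time = 18
  J1 runs 3 units, time = 21
  J2 runs 2 units, time = 23
  J3 runs 3 units, time = 26
  J1 runs 3 units, time = 29
  J3 runs 3 units, time = 32
  J1 runs 1 units, time = 33
  J3 runs 1 units, time = 34
Finish times: [33, 23, 34]
Average turnaround = 90/3 = 30.0

30.0


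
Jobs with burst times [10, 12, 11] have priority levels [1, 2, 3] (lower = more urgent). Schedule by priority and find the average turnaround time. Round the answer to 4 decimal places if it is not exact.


Sort by priority (ascending = highest first):
Order: [(1, 10), (2, 12), (3, 11)]
Completion times:
  Priority 1, burst=10, C=10
  Priority 2, burst=12, C=22
  Priority 3, burst=11, C=33
Average turnaround = 65/3 = 21.6667

21.6667


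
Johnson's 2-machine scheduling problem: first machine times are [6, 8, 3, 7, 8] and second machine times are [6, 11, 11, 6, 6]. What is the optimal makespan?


Apply Johnson's rule:
  Group 1 (a <= b): [(3, 3, 11), (1, 6, 6), (2, 8, 11)]
  Group 2 (a > b): [(4, 7, 6), (5, 8, 6)]
Optimal job order: [3, 1, 2, 4, 5]
Schedule:
  Job 3: M1 done at 3, M2 done at 14
  Job 1: M1 done at 9, M2 done at 20
  Job 2: M1 done at 17, M2 done at 31
  Job 4: M1 done at 24, M2 done at 37
  Job 5: M1 done at 32, M2 done at 43
Makespan = 43

43


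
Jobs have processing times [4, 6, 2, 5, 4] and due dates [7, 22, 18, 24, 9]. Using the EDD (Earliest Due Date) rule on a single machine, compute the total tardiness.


Sort by due date (EDD order): [(4, 7), (4, 9), (2, 18), (6, 22), (5, 24)]
Compute completion times and tardiness:
  Job 1: p=4, d=7, C=4, tardiness=max(0,4-7)=0
  Job 2: p=4, d=9, C=8, tardiness=max(0,8-9)=0
  Job 3: p=2, d=18, C=10, tardiness=max(0,10-18)=0
  Job 4: p=6, d=22, C=16, tardiness=max(0,16-22)=0
  Job 5: p=5, d=24, C=21, tardiness=max(0,21-24)=0
Total tardiness = 0

0


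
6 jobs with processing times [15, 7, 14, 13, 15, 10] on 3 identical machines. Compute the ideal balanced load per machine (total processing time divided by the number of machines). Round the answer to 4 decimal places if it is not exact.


Total processing time = 15 + 7 + 14 + 13 + 15 + 10 = 74
Number of machines = 3
Ideal balanced load = 74 / 3 = 24.6667

24.6667


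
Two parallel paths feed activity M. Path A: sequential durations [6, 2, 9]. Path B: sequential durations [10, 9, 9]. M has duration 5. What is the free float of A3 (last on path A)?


ES(A3) = sum of predecessors on chain A = 8
EF(A3) = ES + duration = 8 + 9 = 17
Successor of A3 is M. ES(M) = max(sum(A), sum(B)) = max(17, 28) = 28
Free float = ES(successor) - EF(current) = 28 - 17 = 11

11


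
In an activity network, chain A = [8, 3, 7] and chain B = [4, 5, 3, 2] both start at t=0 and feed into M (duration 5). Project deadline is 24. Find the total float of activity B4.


Forward pass: ES(B4) = sum of predecessors on chain B = 12
EF = ES + duration = 12 + 2 = 14
Backward pass: LF(M) = deadline = 24; LS(M) = 24 - 5 = 19
LF(B4) = LS(M) - sum(successors on chain B) = 19 - 0 = 19
LS = LF - duration = 19 - 2 = 17
Total float = LS - ES = 17 - 12 = 5

5


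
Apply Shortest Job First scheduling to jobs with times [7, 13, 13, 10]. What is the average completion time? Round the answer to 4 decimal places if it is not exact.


SJF order (ascending): [7, 10, 13, 13]
Completion times:
  Job 1: burst=7, C=7
  Job 2: burst=10, C=17
  Job 3: burst=13, C=30
  Job 4: burst=13, C=43
Average completion = 97/4 = 24.25

24.25


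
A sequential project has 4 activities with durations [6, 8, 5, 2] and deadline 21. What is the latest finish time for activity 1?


LF(activity 1) = deadline - sum of successor durations
Successors: activities 2 through 4 with durations [8, 5, 2]
Sum of successor durations = 15
LF = 21 - 15 = 6

6


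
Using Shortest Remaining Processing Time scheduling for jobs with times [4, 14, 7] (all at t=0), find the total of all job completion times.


Since all jobs arrive at t=0, SRPT equals SPT ordering.
SPT order: [4, 7, 14]
Completion times:
  Job 1: p=4, C=4
  Job 2: p=7, C=11
  Job 3: p=14, C=25
Total completion time = 4 + 11 + 25 = 40

40


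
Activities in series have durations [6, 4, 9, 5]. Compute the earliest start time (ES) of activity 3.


Activity 3 starts after activities 1 through 2 complete.
Predecessor durations: [6, 4]
ES = 6 + 4 = 10

10


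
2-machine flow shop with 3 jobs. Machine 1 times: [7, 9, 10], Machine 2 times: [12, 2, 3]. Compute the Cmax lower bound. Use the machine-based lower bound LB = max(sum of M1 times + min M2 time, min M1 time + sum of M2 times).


LB1 = sum(M1 times) + min(M2 times) = 26 + 2 = 28
LB2 = min(M1 times) + sum(M2 times) = 7 + 17 = 24
Lower bound = max(LB1, LB2) = max(28, 24) = 28

28


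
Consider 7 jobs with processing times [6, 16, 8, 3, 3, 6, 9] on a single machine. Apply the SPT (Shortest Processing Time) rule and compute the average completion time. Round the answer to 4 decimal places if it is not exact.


Sort jobs by processing time (SPT order): [3, 3, 6, 6, 8, 9, 16]
Compute completion times sequentially:
  Job 1: processing = 3, completes at 3
  Job 2: processing = 3, completes at 6
  Job 3: processing = 6, completes at 12
  Job 4: processing = 6, completes at 18
  Job 5: processing = 8, completes at 26
  Job 6: processing = 9, completes at 35
  Job 7: processing = 16, completes at 51
Sum of completion times = 151
Average completion time = 151/7 = 21.5714

21.5714


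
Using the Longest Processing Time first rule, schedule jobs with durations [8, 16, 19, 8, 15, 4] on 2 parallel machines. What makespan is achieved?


Sort jobs in decreasing order (LPT): [19, 16, 15, 8, 8, 4]
Assign each job to the least loaded machine:
  Machine 1: jobs [19, 8, 8], load = 35
  Machine 2: jobs [16, 15, 4], load = 35
Makespan = max load = 35

35


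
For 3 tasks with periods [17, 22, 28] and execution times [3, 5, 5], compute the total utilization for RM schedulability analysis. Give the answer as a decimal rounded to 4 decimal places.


Compute individual utilizations (exact fractions):
  Task 1: C/T = 3/17 (approx. 0.1765)
  Task 2: C/T = 5/22 (approx. 0.2273)
  Task 3: C/T = 5/28 (approx. 0.1786)
Total utilization U = 3/17 + 5/22 + 5/28 = 3049/5236
Rounded to 4 decimal places: U = 0.5823
RM (Liu & Layland) bound for 3 tasks = 0.779763; compare with U = 3049/5236 (approx. 0.582315)
U <= bound, so schedulable by RM sufficient condition.

0.5823


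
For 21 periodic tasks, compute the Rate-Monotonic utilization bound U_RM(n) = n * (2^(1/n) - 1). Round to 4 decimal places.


Compute 2^(1/21) = 1.0335577830
Subtract 1: 1.0335577830 - 1 = 0.0335577830
Multiply by n: 21 * 0.0335577830 = 0.7047134430
Round to 4 dp: 0.7047

0.7047


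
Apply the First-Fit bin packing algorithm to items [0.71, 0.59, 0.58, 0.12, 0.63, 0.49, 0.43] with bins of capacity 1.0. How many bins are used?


Place items sequentially using First-Fit:
  Item 0.71 -> new Bin 1
  Item 0.59 -> new Bin 2
  Item 0.58 -> new Bin 3
  Item 0.12 -> Bin 1 (now 0.83)
  Item 0.63 -> new Bin 4
  Item 0.49 -> new Bin 5
  Item 0.43 -> Bin 5 (now 0.92)
Total bins used = 5

5


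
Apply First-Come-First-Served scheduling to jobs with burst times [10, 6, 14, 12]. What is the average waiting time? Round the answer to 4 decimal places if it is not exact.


FCFS order (as given): [10, 6, 14, 12]
Waiting times:
  Job 1: wait = 0
  Job 2: wait = 10
  Job 3: wait = 16
  Job 4: wait = 30
Sum of waiting times = 56
Average waiting time = 56/4 = 14.0

14.0


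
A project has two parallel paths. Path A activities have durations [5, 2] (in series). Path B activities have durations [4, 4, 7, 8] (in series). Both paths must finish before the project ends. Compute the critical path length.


Path A total = 5 + 2 = 7
Path B total = 4 + 4 + 7 + 8 = 23
Critical path = longest path = max(7, 23) = 23

23


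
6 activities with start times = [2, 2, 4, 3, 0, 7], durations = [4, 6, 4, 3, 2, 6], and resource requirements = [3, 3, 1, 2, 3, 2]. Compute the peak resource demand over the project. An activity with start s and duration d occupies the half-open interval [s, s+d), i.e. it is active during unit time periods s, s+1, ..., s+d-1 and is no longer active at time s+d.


Each activity i is active on [start_i, start_i + duration_i).
Compute total resource usage per time slot:
  t=0: active resources = [3], total = 3
  t=1: active resources = [3], total = 3
  t=2: active resources = [3, 3], total = 6
  t=3: active resources = [3, 3, 2], total = 8
  t=4: active resources = [3, 3, 1, 2], total = 9
  t=5: active resources = [3, 3, 1, 2], total = 9
  t=6: active resources = [3, 1], total = 4
  t=7: active resources = [3, 1, 2], total = 6
  t=8: active resources = [2], total = 2
  t=9: active resources = [2], total = 2
  t=10: active resources = [2], total = 2
  t=11: active resources = [2], total = 2
  t=12: active resources = [2], total = 2
Peak resource demand = 9

9


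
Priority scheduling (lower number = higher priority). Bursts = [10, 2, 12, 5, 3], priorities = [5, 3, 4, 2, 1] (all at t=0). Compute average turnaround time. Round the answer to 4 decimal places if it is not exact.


Sort by priority (ascending = highest first):
Order: [(1, 3), (2, 5), (3, 2), (4, 12), (5, 10)]
Completion times:
  Priority 1, burst=3, C=3
  Priority 2, burst=5, C=8
  Priority 3, burst=2, C=10
  Priority 4, burst=12, C=22
  Priority 5, burst=10, C=32
Average turnaround = 75/5 = 15.0

15.0


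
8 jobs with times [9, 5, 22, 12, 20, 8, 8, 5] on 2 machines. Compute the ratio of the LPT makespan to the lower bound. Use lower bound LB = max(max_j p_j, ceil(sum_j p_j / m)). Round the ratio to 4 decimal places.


LPT order: [22, 20, 12, 9, 8, 8, 5, 5]
Machine loads after assignment: [44, 45]
LPT makespan = 45
Lower bound = max(max_job, ceil(total/2)) = max(22, 45) = 45
Ratio = 45 / 45 = 1.0

1.0


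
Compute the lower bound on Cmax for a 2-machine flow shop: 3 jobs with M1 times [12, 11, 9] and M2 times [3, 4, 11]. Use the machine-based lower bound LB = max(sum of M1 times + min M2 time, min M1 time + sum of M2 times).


LB1 = sum(M1 times) + min(M2 times) = 32 + 3 = 35
LB2 = min(M1 times) + sum(M2 times) = 9 + 18 = 27
Lower bound = max(LB1, LB2) = max(35, 27) = 35

35


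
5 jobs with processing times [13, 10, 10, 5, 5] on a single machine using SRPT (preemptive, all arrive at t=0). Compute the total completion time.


Since all jobs arrive at t=0, SRPT equals SPT ordering.
SPT order: [5, 5, 10, 10, 13]
Completion times:
  Job 1: p=5, C=5
  Job 2: p=5, C=10
  Job 3: p=10, C=20
  Job 4: p=10, C=30
  Job 5: p=13, C=43
Total completion time = 5 + 10 + 20 + 30 + 43 = 108

108


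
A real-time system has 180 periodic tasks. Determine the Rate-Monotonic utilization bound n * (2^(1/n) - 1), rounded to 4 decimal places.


Compute 2^(1/180) = 1.0038582416
Subtract 1: 1.0038582416 - 1 = 0.0038582416
Multiply by n: 180 * 0.0038582416 = 0.6944834880
Round to 4 dp: 0.6945

0.6945


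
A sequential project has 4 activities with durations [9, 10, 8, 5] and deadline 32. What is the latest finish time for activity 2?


LF(activity 2) = deadline - sum of successor durations
Successors: activities 3 through 4 with durations [8, 5]
Sum of successor durations = 13
LF = 32 - 13 = 19

19


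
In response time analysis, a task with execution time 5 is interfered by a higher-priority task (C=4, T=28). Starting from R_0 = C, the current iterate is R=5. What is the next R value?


R_next = C + ceil(R_prev / T_hp) * C_hp
ceil(5 / 28) = ceil(0.1786) = 1
Interference = 1 * 4 = 4
R_next = 5 + 4 = 9

9


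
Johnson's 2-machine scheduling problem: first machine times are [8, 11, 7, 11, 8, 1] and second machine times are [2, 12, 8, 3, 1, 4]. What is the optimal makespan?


Apply Johnson's rule:
  Group 1 (a <= b): [(6, 1, 4), (3, 7, 8), (2, 11, 12)]
  Group 2 (a > b): [(4, 11, 3), (1, 8, 2), (5, 8, 1)]
Optimal job order: [6, 3, 2, 4, 1, 5]
Schedule:
  Job 6: M1 done at 1, M2 done at 5
  Job 3: M1 done at 8, M2 done at 16
  Job 2: M1 done at 19, M2 done at 31
  Job 4: M1 done at 30, M2 done at 34
  Job 1: M1 done at 38, M2 done at 40
  Job 5: M1 done at 46, M2 done at 47
Makespan = 47

47


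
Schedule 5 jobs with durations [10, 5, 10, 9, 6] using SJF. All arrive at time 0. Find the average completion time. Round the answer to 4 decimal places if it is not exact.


SJF order (ascending): [5, 6, 9, 10, 10]
Completion times:
  Job 1: burst=5, C=5
  Job 2: burst=6, C=11
  Job 3: burst=9, C=20
  Job 4: burst=10, C=30
  Job 5: burst=10, C=40
Average completion = 106/5 = 21.2

21.2


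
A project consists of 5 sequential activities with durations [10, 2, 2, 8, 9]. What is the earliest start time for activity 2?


Activity 2 starts after activities 1 through 1 complete.
Predecessor durations: [10]
ES = 10 = 10

10


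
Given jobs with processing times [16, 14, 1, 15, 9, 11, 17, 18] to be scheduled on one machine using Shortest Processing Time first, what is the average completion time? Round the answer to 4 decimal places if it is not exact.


Sort jobs by processing time (SPT order): [1, 9, 11, 14, 15, 16, 17, 18]
Compute completion times sequentially:
  Job 1: processing = 1, completes at 1
  Job 2: processing = 9, completes at 10
  Job 3: processing = 11, completes at 21
  Job 4: processing = 14, completes at 35
  Job 5: processing = 15, completes at 50
  Job 6: processing = 16, completes at 66
  Job 7: processing = 17, completes at 83
  Job 8: processing = 18, completes at 101
Sum of completion times = 367
Average completion time = 367/8 = 45.875

45.875


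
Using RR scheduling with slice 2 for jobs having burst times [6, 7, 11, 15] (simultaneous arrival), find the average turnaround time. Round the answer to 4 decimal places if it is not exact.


Time quantum = 2
Execution trace:
  J1 runs 2 units, time = 2
  J2 runs 2 units, time = 4
  J3 runs 2 units, time = 6
  J4 runs 2 units, time = 8
  J1 runs 2 units, time = 10
  J2 runs 2 units, time = 12
  J3 runs 2 units, time = 14
  J4 runs 2 units, time = 16
  J1 runs 2 units, time = 18
  J2 runs 2 units, time = 20
  J3 runs 2 units, time = 22
  J4 runs 2 units, time = 24
  J2 runs 1 units, time = 25
  J3 runs 2 units, time = 27
  J4 runs 2 units, time = 29
  J3 runs 2 units, time = 31
  J4 runs 2 units, time = 33
  J3 runs 1 units, time = 34
  J4 runs 2 units, time = 36
  J4 runs 2 units, time = 38
  J4 runs 1 units, time = 39
Finish times: [18, 25, 34, 39]
Average turnaround = 116/4 = 29.0

29.0


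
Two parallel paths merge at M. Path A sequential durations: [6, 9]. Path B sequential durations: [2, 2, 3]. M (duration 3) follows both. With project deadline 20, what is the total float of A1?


Forward pass: ES(A1) = sum of predecessors on chain A = 0
EF = ES + duration = 0 + 6 = 6
Backward pass: LF(M) = deadline = 20; LS(M) = 20 - 3 = 17
LF(A1) = LS(M) - sum(successors on chain A) = 17 - 9 = 8
LS = LF - duration = 8 - 6 = 2
Total float = LS - ES = 2 - 0 = 2

2
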